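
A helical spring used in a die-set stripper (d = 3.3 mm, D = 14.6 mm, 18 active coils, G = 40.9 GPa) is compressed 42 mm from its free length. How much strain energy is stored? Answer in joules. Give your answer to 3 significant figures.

9.55 J

k = Gd⁴/(8D³N_a) = (40.9×10³)(3.3⁴)/(8·14.6³·18) = 10.823 N/mm
U = ½kδ² = 0.5 × 10.823 × 42² = 9546.1 N·mm = 9.5461 J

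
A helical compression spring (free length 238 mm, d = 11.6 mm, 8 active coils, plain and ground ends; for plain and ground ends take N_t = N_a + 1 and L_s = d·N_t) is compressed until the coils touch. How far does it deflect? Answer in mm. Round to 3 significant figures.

N_t = 9; L_s = 11.6·9 = 104.4 mm
δ_solid = L₀ − L_s = 238 − 104.4 = 133.6 mm

134 mm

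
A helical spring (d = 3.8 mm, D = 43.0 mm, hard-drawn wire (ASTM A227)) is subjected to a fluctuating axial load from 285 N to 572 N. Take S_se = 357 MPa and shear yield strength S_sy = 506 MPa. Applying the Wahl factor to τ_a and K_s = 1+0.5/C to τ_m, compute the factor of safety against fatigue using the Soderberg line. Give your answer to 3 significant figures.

0.375

C = D/d = 43.0/3.8 = 11.3158; K_W = (4C−1)/(4C−4)+0.615/C = 1.1271; K_s = 1+0.5/C = 1.0442
F_a = (F_max−F_min)/2 = 143.5 N; F_m = (F_max+F_min)/2 = 428.5 N
τ_a = K_W·8F_aD/(πd³) = 1.1271 × 286.36 = 322.74 MPa
τ_m = K_s·8F_mD/(πd³) = 1.0442 × 855.08 = 892.87 MPa
Soderberg: 1/n_f = τ_a/S_se + τ_m/S_sy = 322.74/357 + 892.87/506 = 0.90404 + 1.76456 = 2.6686
n_f = 1/2.6686 = 0.3747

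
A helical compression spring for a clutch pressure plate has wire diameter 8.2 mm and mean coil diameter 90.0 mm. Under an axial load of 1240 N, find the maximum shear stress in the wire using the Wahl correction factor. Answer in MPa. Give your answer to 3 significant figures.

Spring index C = D/d = 90.0/8.2 = 10.9756
K_W = (4C−1)/(4C−4) + 0.615/C = 42.902/39.902 + 0.0560 = 1.1312
τ₀ = 8FD/(πd³) = 8·1240·90.0/(π·8.2³) = 892800/1732.2 = 515.42 MPa
τ_max = K·τ₀ = 1.1312 × 515.42 = 583.05 MPa

583 MPa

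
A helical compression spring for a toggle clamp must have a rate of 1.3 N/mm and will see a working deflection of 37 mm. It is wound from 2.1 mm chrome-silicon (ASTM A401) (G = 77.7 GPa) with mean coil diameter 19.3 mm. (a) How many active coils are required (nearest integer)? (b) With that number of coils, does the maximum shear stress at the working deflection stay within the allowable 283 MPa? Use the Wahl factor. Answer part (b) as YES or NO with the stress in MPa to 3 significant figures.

N_a = Gd⁴/(8D³k) = (77.7×10³)(2.1⁴)/(8·19.3³·1.3) = 20.21 → N_a = 20
Actual rate k = Gd⁴/(8D³·20) = 1.3137 N/mm
Working load F = kδ = 1.3137·37 = 48.608 N
C = 19.3/2.1 = 9.1905; K_W = (4C−1)/(4C−4)+0.615/C = 1.1585
τ_max = K_W·8FD/(πd³) = 1.1585·257.96 = 298.84 MPa
τ_max > 283 MPa → exceeds allowable

(a) 20 coils; (b) NO, τ_max = 299 MPa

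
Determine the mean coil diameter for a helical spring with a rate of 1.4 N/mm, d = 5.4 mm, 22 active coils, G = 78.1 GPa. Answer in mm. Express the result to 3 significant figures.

D = (Gd⁴/(8N_a·k))^(1/3) = (78.1×10³·5.4⁴/(8·22·1.4))^(1/3)
  = (269517)^(1/3) = 64.5944 mm

64.6 mm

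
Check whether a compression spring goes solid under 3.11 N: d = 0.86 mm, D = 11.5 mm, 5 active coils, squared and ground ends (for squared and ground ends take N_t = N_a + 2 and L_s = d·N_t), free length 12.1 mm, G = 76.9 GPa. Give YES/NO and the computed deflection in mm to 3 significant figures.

k = Gd⁴/(8D³N_a) = (76.9×10³)(0.86⁴)/(8·11.5³·5) = 0.69146 N/mm
N_t = 7; L_s = 0.86·7 = 6.02 mm; δ_solid = L₀ − L_s = 12.1 − 6.02 = 6.08 mm
δ = F/k = 3.11/0.69146 = 4.4977 mm
δ < δ_solid → spring does not go solid

NO, δ = 4.50 mm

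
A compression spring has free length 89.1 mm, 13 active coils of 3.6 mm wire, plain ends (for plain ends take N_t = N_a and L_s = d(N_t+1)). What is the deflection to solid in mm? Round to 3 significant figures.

38.7 mm

N_t = 13; L_s = 3.6·14 = 50.4 mm
δ_solid = L₀ − L_s = 89.1 − 50.4 = 38.7 mm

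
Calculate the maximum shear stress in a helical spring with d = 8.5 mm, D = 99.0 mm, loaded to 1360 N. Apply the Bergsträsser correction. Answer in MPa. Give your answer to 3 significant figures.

Spring index C = D/d = 99.0/8.5 = 11.6471
K_B = (4C+2)/(4C−3) = 48.588/43.588 = 1.1147
τ₀ = 8FD/(πd³) = 8·1360·99.0/(π·8.5³) = 1.07712e+06/1929.3 = 558.29 MPa
τ_max = K·τ₀ = 1.1147 × 558.29 = 622.33 MPa

622 MPa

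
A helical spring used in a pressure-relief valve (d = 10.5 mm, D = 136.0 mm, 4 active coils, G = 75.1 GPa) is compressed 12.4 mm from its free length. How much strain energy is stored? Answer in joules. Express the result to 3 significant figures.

0.872 J

k = Gd⁴/(8D³N_a) = (75.1×10³)(10.5⁴)/(8·136.0³·4) = 11.34 N/mm
U = ½kδ² = 0.5 × 11.34 × 12.4² = 871.85 N·mm = 0.87185 J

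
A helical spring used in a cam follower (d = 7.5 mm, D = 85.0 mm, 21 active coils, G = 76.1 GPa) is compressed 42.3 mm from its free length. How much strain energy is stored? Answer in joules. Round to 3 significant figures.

2.09 J

k = Gd⁴/(8D³N_a) = (76.1×10³)(7.5⁴)/(8·85.0³·21) = 2.3338 N/mm
U = ½kδ² = 0.5 × 2.3338 × 42.3² = 2087.9 N·mm = 2.0879 J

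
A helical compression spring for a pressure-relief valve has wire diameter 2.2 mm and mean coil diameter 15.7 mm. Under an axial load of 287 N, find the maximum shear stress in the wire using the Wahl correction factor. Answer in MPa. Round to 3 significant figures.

1300 MPa

Spring index C = D/d = 15.7/2.2 = 7.1364
K_W = (4C−1)/(4C−4) + 0.615/C = 27.545/24.545 + 0.0862 = 1.2084
τ₀ = 8FD/(πd³) = 8·287·15.7/(π·2.2³) = 36047.2/33.452 = 1077.6 MPa
τ_max = K·τ₀ = 1.2084 × 1077.6 = 1302.2 MPa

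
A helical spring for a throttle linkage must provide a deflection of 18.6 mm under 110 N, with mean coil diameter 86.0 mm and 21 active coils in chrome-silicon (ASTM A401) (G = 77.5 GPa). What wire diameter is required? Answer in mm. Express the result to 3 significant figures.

Required rate k = F/δ = 110/18.6 = 5.914 N/mm
d = (8D³N_a·k / G)^(1/4) = (8·86.0³·21·5.914 / (77.5×10³))^0.25
  = (8154.2)^0.25 = 9.5027 mm

9.50 mm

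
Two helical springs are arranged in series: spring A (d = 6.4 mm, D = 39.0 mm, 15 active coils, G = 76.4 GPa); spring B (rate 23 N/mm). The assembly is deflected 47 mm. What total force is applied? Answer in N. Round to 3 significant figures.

475 N

k_A = Gd⁴/(8D³N_a) = (76.4×10³)(6.4⁴)/(8·39.0³·15) = 18.007 N/mm
Series: 1/k_eq = 1/18.007 + 1/23 = 0.099013; k_eq = 10.1 N/mm
F = k_eq·δ = 10.1·47 = 474.69 N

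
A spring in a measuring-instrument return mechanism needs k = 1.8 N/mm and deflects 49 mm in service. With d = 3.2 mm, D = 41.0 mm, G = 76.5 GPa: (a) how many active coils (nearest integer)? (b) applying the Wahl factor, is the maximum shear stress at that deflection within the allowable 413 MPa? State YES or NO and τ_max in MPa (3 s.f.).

N_a = Gd⁴/(8D³k) = (76.5×10³)(3.2⁴)/(8·41.0³·1.8) = 8.083 → N_a = 8
Actual rate k = Gd⁴/(8D³·8) = 1.8186 N/mm
Working load F = kδ = 1.8186·49 = 89.11 N
C = 41.0/3.2 = 12.8125; K_W = (4C−1)/(4C−4)+0.615/C = 1.1115
τ_max = K_W·8FD/(πd³) = 1.1115·283.92 = 315.58 MPa
τ_max ≤ 413 MPa → acceptable

(a) 8 coils; (b) YES, τ_max = 316 MPa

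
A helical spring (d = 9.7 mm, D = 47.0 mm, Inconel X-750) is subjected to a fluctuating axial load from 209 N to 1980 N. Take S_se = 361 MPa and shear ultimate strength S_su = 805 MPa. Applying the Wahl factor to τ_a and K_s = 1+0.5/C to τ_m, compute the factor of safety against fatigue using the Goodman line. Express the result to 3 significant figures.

C = D/d = 47.0/9.7 = 4.8454; K_W = (4C−1)/(4C−4)+0.615/C = 1.3220; K_s = 1+0.5/C = 1.1032
F_a = (F_max−F_min)/2 = 885.5 N; F_m = (F_max+F_min)/2 = 1094.5 N
τ_a = K_W·8F_aD/(πd³) = 1.3220 × 116.12 = 153.51 MPa
τ_m = K_s·8F_mD/(πd³) = 1.1032 × 143.53 = 158.34 MPa
Goodman: 1/n_f = τ_a/S_se + τ_m/S_su = 153.51/361 + 158.34/805 = 0.42523 + 0.19670 = 0.62193
n_f = 1/0.62193 = 1.608

1.61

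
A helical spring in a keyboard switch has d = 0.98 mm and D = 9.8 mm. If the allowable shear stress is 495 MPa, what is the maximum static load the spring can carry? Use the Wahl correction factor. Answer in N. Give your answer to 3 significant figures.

C = D/d = 9.8/0.98 = 10.0000
K_W = (4C−1)/(4C−4) + 0.615/C = 39.000/36.000 + 0.0615 = 1.1448
τ_max = K·8FD/(πd³) → F_max = τ_allow·πd³/(8DK)
F_max = 495·π·0.98³/(8·9.8·1.1448) = 1463.6/89.755 = 16.307 N

16.3 N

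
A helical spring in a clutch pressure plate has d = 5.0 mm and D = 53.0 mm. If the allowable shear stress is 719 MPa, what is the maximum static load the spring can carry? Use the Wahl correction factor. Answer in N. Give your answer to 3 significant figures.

C = D/d = 53.0/5.0 = 10.6000
K_W = (4C−1)/(4C−4) + 0.615/C = 41.400/38.400 + 0.0580 = 1.1361
τ_max = K·8FD/(πd³) → F_max = τ_allow·πd³/(8DK)
F_max = 719·π·5.0³/(8·53.0·1.1361) = 2.8235e+05/481.73 = 586.12 N

586 N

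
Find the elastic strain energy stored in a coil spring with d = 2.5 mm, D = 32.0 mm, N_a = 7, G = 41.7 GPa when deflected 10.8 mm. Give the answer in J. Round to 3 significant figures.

k = Gd⁴/(8D³N_a) = (41.7×10³)(2.5⁴)/(8·32.0³·7) = 0.88768 N/mm
U = ½kδ² = 0.5 × 0.88768 × 10.8² = 51.77 N·mm = 0.05177 J

0.0518 J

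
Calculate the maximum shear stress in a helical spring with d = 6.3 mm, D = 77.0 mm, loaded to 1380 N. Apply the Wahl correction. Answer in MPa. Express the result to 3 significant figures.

1210 MPa

Spring index C = D/d = 77.0/6.3 = 12.2222
K_W = (4C−1)/(4C−4) + 0.615/C = 47.889/44.889 + 0.0503 = 1.1171
τ₀ = 8FD/(πd³) = 8·1380·77.0/(π·6.3³) = 850080/785.55 = 1082.2 MPa
τ_max = K·τ₀ = 1.1171 × 1082.2 = 1208.9 MPa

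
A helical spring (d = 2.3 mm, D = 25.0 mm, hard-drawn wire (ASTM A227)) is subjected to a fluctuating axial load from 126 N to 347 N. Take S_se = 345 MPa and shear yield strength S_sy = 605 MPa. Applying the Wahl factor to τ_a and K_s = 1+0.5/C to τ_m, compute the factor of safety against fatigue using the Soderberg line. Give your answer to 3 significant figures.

0.248

C = D/d = 25.0/2.3 = 10.8696; K_W = (4C−1)/(4C−4)+0.615/C = 1.1326; K_s = 1+0.5/C = 1.0460
F_a = (F_max−F_min)/2 = 110.5 N; F_m = (F_max+F_min)/2 = 236.5 N
τ_a = K_W·8F_aD/(πd³) = 1.1326 × 578.17 = 654.82 MPa
τ_m = K_s·8F_mD/(πd³) = 1.0460 × 1237.5 = 1294.4 MPa
Soderberg: 1/n_f = τ_a/S_se + τ_m/S_sy = 654.82/345 + 1294.4/605 = 1.89804 + 2.13946 = 4.0375
n_f = 1/4.0375 = 0.2477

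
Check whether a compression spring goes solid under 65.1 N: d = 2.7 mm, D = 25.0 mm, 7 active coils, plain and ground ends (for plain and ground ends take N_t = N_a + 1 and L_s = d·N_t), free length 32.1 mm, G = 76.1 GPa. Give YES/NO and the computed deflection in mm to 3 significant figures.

YES, δ = 14.1 mm

k = Gd⁴/(8D³N_a) = (76.1×10³)(2.7⁴)/(8·25.0³·7) = 4.622 N/mm
N_t = 8; L_s = 2.7·8 = 21.6 mm; δ_solid = L₀ − L_s = 32.1 − 21.6 = 10.5 mm
δ = F/k = 65.1/4.622 = 14.085 mm
δ ≥ δ_solid → spring goes solid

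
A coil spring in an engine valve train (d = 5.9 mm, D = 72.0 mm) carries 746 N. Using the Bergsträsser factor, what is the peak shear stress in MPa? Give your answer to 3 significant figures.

Spring index C = D/d = 72.0/5.9 = 12.2034
K_B = (4C+2)/(4C−3) = 50.814/45.814 = 1.1091
τ₀ = 8FD/(πd³) = 8·746·72.0/(π·5.9³) = 429696/645.22 = 665.97 MPa
τ_max = K·τ₀ = 1.1091 × 665.97 = 738.65 MPa

739 MPa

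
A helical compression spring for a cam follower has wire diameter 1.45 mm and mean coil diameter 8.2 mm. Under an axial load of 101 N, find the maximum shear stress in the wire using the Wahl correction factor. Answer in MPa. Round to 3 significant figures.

878 MPa

Spring index C = D/d = 8.2/1.45 = 5.6552
K_W = (4C−1)/(4C−4) + 0.615/C = 21.621/18.621 + 0.1087 = 1.2699
τ₀ = 8FD/(πd³) = 8·101·8.2/(π·1.45³) = 6625.6/9.5775 = 691.79 MPa
τ_max = K·τ₀ = 1.2699 × 691.79 = 878.47 MPa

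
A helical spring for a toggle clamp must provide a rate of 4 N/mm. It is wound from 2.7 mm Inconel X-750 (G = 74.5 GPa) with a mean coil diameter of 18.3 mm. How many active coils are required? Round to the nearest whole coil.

20

N_a = Gd⁴/(8D³k) = (74.5×10³ × 2.7⁴)/(8 × 18.3³ × 4)
    = 3.95924e+06 / 196112 = 20.19 → 20 coils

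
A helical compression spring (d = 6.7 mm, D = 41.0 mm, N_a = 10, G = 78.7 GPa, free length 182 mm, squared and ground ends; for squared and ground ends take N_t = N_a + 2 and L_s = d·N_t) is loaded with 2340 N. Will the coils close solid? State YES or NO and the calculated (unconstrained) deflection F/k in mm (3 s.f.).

k = Gd⁴/(8D³N_a) = (78.7×10³)(6.7⁴)/(8·41.0³·10) = 28.763 N/mm
N_t = 12; L_s = 6.7·12 = 80.4 mm; δ_solid = L₀ − L_s = 182 − 80.4 = 101.6 mm
δ = F/k = 2340/28.763 = 81.355 mm
δ < δ_solid → spring does not go solid

NO, δ = 81.4 mm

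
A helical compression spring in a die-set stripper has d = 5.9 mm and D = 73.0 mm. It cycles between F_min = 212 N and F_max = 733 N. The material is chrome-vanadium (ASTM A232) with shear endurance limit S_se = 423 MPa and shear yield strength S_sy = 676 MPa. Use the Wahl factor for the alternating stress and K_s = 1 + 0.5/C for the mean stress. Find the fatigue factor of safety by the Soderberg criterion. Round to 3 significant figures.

C = D/d = 73.0/5.9 = 12.3729; K_W = (4C−1)/(4C−4)+0.615/C = 1.1157; K_s = 1+0.5/C = 1.0404
F_a = (F_max−F_min)/2 = 260.5 N; F_m = (F_max+F_min)/2 = 472.5 N
τ_a = K_W·8F_aD/(πd³) = 1.1157 × 235.78 = 263.05 MPa
τ_m = K_s·8F_mD/(πd³) = 1.0404 × 427.67 = 444.95 MPa
Soderberg: 1/n_f = τ_a/S_se + τ_m/S_sy = 263.05/423 + 444.95/676 = 0.62187 + 0.65821 = 1.2801
n_f = 1/1.2801 = 0.7812

0.781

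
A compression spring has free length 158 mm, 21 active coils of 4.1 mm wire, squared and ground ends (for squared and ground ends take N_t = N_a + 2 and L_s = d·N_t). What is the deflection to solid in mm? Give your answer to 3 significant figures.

N_t = 23; L_s = 4.1·23 = 94.3 mm
δ_solid = L₀ − L_s = 158 − 94.3 = 63.7 mm

63.7 mm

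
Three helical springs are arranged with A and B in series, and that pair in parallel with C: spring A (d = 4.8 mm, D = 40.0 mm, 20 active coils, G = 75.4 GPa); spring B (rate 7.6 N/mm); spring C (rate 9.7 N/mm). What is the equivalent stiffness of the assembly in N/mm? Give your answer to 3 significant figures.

k_A = Gd⁴/(8D³N_a) = (75.4×10³)(4.8⁴)/(8·40.0³·20) = 3.9087 N/mm
Springs A,B series: k_AB = 1/(1/3.9087+1/7.6) = 2.5812 N/mm; parallel with C: k_eq = 2.5812+9.7 = 12.281 N/mm

12.3 N/mm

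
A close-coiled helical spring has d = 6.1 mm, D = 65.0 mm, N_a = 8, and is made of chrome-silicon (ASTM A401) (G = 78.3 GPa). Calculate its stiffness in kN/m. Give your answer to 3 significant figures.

6.17 kN/m

k = Gd⁴/(8D³N_a) = (78.3×10³ × 6.1⁴) / (8 × 65.0³ × 8)
  = 1.08413e+08 / 1.7576e+07 = 6.1682 N/mm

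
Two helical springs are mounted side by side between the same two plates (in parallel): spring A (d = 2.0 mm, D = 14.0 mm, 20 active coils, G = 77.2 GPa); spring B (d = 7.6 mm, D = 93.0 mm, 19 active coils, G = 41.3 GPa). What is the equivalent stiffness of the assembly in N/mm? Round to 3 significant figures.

k_A = Gd⁴/(8D³N_a) = (77.2×10³)(2.0⁴)/(8·14.0³·20) = 2.8134 N/mm
k_B = Gd⁴/(8D³N_a) = (41.3×10³)(7.6⁴)/(8·93.0³·19) = 1.127 N/mm
Parallel: k_eq = 2.8134 + 1.127 = 3.9404 N/mm

3.94 N/mm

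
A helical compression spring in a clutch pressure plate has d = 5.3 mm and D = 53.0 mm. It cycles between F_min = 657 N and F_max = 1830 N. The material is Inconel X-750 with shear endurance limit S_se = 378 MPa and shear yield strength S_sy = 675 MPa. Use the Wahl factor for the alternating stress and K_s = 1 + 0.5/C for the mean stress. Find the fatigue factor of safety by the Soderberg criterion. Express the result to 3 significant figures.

0.297

C = D/d = 53.0/5.3 = 10.0000; K_W = (4C−1)/(4C−4)+0.615/C = 1.1448; K_s = 1+0.5/C = 1.0500
F_a = (F_max−F_min)/2 = 586.5 N; F_m = (F_max+F_min)/2 = 1243.5 N
τ_a = K_W·8F_aD/(πd³) = 1.1448 × 531.69 = 608.69 MPa
τ_m = K_s·8F_mD/(πd³) = 1.0500 × 1127.3 = 1183.7 MPa
Soderberg: 1/n_f = τ_a/S_se + τ_m/S_sy = 608.69/378 + 1183.7/675 = 1.61030 + 1.75356 = 3.3639
n_f = 1/3.3639 = 0.2973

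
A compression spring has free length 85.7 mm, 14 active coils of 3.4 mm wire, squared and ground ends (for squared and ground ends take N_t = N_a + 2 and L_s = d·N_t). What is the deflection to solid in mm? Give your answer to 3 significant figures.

N_t = 16; L_s = 3.4·16 = 54.4 mm
δ_solid = L₀ − L_s = 85.7 − 54.4 = 31.3 mm

31.3 mm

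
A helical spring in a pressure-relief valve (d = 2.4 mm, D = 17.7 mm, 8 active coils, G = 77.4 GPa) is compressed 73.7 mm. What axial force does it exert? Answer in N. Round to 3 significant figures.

533 N

k = Gd⁴/(8D³N_a) = (77.4×10³)(2.4⁴)/(8·17.7³·8) = 7.2358 N/mm
F = k·δ = 7.2358 × 73.7 = 533.28 N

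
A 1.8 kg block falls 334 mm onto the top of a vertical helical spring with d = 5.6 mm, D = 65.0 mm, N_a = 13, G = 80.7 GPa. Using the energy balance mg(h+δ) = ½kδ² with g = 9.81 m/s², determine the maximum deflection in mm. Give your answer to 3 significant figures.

k = Gd⁴/(8D³N_a) = (80.7×10³)(5.6⁴)/(8·65.0³·13) = 2.7788 N/mm
W = mg = 1.8 × 9.81 = 17.658 N
½kδ² − Wδ − Wh = 0 → δ = (W + √(W² + 2kWh))/k
δ = (17.658 + √(311.8 + 32777.1))/2.7788 = (17.658 + 181.9)/2.7788 = 71.817 mm

71.8 mm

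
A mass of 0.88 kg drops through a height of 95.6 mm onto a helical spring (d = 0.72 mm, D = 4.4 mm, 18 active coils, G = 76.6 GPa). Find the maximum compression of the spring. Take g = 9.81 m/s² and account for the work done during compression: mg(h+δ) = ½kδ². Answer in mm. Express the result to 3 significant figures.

k = Gd⁴/(8D³N_a) = (76.6×10³)(0.72⁴)/(8·4.4³·18) = 1.6782 N/mm
W = mg = 0.88 × 9.81 = 8.6328 N
½kδ² − Wδ − Wh = 0 → δ = (W + √(W² + 2kWh))/k
δ = (8.6328 + √(74.525 + 2769.99))/1.6782 = (8.6328 + 53.334)/1.6782 = 36.925 mm

36.9 mm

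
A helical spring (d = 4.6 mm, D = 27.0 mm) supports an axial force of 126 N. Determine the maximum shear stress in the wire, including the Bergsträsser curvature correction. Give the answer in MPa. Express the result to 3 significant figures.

Spring index C = D/d = 27.0/4.6 = 5.8696
K_B = (4C+2)/(4C−3) = 25.478/20.478 = 1.2442
τ₀ = 8FD/(πd³) = 8·126·27.0/(π·4.6³) = 27216/305.79 = 89.002 MPa
τ_max = K·τ₀ = 1.2442 × 89.002 = 110.73 MPa

111 MPa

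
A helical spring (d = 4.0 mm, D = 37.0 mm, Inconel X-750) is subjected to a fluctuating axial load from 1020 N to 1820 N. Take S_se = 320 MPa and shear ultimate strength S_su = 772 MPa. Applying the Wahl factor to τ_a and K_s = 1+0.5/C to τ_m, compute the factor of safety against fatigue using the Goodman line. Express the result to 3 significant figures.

C = D/d = 37.0/4.0 = 9.2500; K_W = (4C−1)/(4C−4)+0.615/C = 1.1574; K_s = 1+0.5/C = 1.0541
F_a = (F_max−F_min)/2 = 400 N; F_m = (F_max+F_min)/2 = 1420 N
τ_a = K_W·8F_aD/(πd³) = 1.1574 × 588.87 = 681.56 MPa
τ_m = K_s·8F_mD/(πd³) = 1.0541 × 2090.5 = 2203.5 MPa
Goodman: 1/n_f = τ_a/S_se + τ_m/S_su = 681.56/320 + 2203.5/772 = 2.12987 + 2.85427 = 4.9841
n_f = 1/4.9841 = 0.2006

0.201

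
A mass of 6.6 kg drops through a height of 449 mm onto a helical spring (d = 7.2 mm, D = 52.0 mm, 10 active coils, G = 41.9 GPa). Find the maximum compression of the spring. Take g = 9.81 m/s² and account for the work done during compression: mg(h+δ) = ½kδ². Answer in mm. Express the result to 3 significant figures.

k = Gd⁴/(8D³N_a) = (41.9×10³)(7.2⁴)/(8·52.0³·10) = 10.01 N/mm
W = mg = 6.6 × 9.81 = 64.746 N
½kδ² − Wδ − Wh = 0 → δ = (W + √(W² + 2kWh))/k
δ = (64.746 + √(4192 + 582014))/10.01 = (64.746 + 765.64)/10.01 = 82.954 mm

83.0 mm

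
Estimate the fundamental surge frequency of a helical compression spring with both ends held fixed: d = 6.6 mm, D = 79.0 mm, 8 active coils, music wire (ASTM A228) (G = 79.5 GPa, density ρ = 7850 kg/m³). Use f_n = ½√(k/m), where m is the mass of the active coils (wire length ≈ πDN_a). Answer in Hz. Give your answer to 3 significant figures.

k = Gd⁴/(8D³N_a) = (79.5×10³)(6.6⁴)/(8·79.0³·8) = 4.7806 N/mm = 4780.6 N/m
Wire length L = πDN_a = π·79.0·8 = 1985.5 mm
m = ρ·(πd²/4)·L = 7850 × 34.212×10⁻⁶ m² × 1.9855 m = 0.53323 kg
f_n = ½√(k/m) = 0.5·√(4780.6/0.53323) = 0.5·√(8965.4) = 47.343 Hz

47.3 Hz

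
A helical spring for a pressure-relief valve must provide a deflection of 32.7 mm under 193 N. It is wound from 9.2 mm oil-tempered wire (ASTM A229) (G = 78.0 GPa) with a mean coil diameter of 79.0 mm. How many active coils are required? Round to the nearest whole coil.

24

Required rate k = F/δ = 193/32.7 = 5.9021 N/mm
N_a = Gd⁴/(8D³k) = (78.0×10³ × 9.2⁴)/(8 × 79.0³ × 5.9021)
    = 5.58787e+08 / 2.32799e+07 = 24 → 24 coils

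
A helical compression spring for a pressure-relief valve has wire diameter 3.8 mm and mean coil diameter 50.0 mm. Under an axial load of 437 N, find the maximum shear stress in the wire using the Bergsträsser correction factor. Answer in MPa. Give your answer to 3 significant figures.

Spring index C = D/d = 50.0/3.8 = 13.1579
K_B = (4C+2)/(4C−3) = 54.632/49.632 = 1.1007
τ₀ = 8FD/(πd³) = 8·437·50.0/(π·3.8³) = 174800/172.39 = 1014 MPa
τ_max = K·τ₀ = 1.1007 × 1014 = 1116.2 MPa

1120 MPa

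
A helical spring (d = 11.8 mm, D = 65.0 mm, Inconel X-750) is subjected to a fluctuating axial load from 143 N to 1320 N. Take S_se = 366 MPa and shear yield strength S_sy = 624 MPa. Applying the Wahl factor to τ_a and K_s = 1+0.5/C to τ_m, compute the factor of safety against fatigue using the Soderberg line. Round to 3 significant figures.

C = D/d = 65.0/11.8 = 5.5085; K_W = (4C−1)/(4C−4)+0.615/C = 1.2780; K_s = 1+0.5/C = 1.0908
F_a = (F_max−F_min)/2 = 588.5 N; F_m = (F_max+F_min)/2 = 731.5 N
τ_a = K_W·8F_aD/(πd³) = 1.2780 × 59.286 = 75.768 MPa
τ_m = K_s·8F_mD/(πd³) = 1.0908 × 73.692 = 80.381 MPa
Soderberg: 1/n_f = τ_a/S_se + τ_m/S_sy = 75.768/366 + 80.381/624 = 0.20702 + 0.12882 = 0.33583
n_f = 1/0.33583 = 2.978

2.98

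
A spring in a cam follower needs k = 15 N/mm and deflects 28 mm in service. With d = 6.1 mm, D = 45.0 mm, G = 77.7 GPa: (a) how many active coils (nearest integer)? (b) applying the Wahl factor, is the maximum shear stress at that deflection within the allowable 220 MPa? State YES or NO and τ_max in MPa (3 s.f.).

N_a = Gd⁴/(8D³k) = (77.7×10³)(6.1⁴)/(8·45.0³·15) = 9.838 → N_a = 10
Actual rate k = Gd⁴/(8D³·10) = 14.758 N/mm
Working load F = kδ = 14.758·28 = 413.21 N
C = 45.0/6.1 = 7.3770; K_W = (4C−1)/(4C−4)+0.615/C = 1.2010
τ_max = K_W·8FD/(πd³) = 1.2010·208.61 = 250.53 MPa
τ_max > 220 MPa → exceeds allowable

(a) 10 coils; (b) NO, τ_max = 251 MPa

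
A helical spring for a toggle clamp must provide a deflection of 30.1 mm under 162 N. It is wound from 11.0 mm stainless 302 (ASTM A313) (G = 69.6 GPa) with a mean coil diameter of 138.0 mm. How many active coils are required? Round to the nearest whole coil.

9

Required rate k = F/δ = 162/30.1 = 5.3821 N/mm
N_a = Gd⁴/(8D³k) = (69.6×10³ × 11.0⁴)/(8 × 138.0³ × 5.3821)
    = 1.01901e+09 / 1.13156e+08 = 9.005 → 9 coils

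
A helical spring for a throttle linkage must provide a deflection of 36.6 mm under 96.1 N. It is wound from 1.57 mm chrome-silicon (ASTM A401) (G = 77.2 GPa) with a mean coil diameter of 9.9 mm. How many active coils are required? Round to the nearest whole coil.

Required rate k = F/δ = 96.1/36.6 = 2.6257 N/mm
N_a = Gd⁴/(8D³k) = (77.2×10³ × 1.57⁴)/(8 × 9.9³ × 2.6257)
    = 469047 / 20381.6 = 23.01 → 23 coils

23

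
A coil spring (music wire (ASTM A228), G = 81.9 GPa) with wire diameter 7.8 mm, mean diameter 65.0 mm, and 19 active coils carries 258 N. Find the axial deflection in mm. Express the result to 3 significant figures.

35.5 mm

k = Gd⁴/(8D³N_a) = (81.9×10³)(7.8⁴)/(8·65.0³·19) = 7.2624 N/mm
δ = F/k = 258 / 7.2624 = 35.526 mm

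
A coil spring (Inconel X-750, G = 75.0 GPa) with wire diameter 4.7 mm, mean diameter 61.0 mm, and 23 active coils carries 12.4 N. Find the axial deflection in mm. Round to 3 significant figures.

k = Gd⁴/(8D³N_a) = (75.0×10³)(4.7⁴)/(8·61.0³·23) = 0.87628 N/mm
δ = F/k = 12.4 / 0.87628 = 14.151 mm

14.2 mm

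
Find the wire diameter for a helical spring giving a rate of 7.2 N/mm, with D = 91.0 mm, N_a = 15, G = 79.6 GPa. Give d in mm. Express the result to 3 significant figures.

d = (8D³N_a·k / G)^(1/4) = (8·91.0³·15·7.2 / (79.6×10³))^0.25
  = (8179.5)^0.25 = 9.5100 mm

9.51 mm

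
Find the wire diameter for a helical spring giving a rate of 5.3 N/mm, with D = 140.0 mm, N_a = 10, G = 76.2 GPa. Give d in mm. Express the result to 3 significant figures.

11.1 mm

d = (8D³N_a·k / G)^(1/4) = (8·140.0³·10·5.3 / (76.2×10³))^0.25
  = (15268)^0.25 = 11.1160 mm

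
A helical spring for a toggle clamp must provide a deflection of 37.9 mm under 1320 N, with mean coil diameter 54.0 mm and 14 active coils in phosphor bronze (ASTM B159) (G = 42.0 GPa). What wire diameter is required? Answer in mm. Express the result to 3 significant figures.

Required rate k = F/δ = 1320/37.9 = 34.828 N/mm
d = (8D³N_a·k / G)^(1/4) = (8·54.0³·14·34.828 / (42.0×10³))^0.25
  = (14625)^0.25 = 10.9969 mm

11.0 mm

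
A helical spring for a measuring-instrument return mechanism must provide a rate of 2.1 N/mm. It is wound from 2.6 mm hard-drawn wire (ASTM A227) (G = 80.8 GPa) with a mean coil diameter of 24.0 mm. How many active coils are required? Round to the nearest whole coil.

N_a = Gd⁴/(8D³k) = (80.8×10³ × 2.6⁴)/(8 × 24.0³ × 2.1)
    = 3.69237e+06 / 232243 = 15.9 → 16 coils

16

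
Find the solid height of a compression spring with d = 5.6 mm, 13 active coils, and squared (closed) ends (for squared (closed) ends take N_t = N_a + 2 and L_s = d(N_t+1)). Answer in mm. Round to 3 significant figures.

89.6 mm

squared (closed) ends: N_t = N_a + 2 = 13 + 2 = 15
L_s = d·(N_t+1) = 5.6 × 16 = 89.6 mm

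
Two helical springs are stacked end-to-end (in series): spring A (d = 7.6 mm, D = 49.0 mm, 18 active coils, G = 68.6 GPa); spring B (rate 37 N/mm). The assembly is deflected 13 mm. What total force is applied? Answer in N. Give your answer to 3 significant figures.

129 N

k_A = Gd⁴/(8D³N_a) = (68.6×10³)(7.6⁴)/(8·49.0³·18) = 13.509 N/mm
Series: 1/k_eq = 1/13.509 + 1/37 = 0.10105; k_eq = 9.896 N/mm
F = k_eq·δ = 9.896·13 = 128.65 N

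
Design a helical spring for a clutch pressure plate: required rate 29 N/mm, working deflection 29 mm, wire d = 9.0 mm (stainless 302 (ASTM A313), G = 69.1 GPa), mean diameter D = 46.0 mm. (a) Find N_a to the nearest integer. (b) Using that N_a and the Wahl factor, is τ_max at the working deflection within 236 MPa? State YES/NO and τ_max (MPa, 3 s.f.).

N_a = Gd⁴/(8D³k) = (69.1×10³)(9.0⁴)/(8·46.0³·29) = 20.08 → N_a = 20
Actual rate k = Gd⁴/(8D³·20) = 29.111 N/mm
Working load F = kδ = 29.111·29 = 844.21 N
C = 46.0/9.0 = 5.1111; K_W = (4C−1)/(4C−4)+0.615/C = 1.3028
τ_max = K_W·8FD/(πd³) = 1.3028·135.65 = 176.72 MPa
τ_max ≤ 236 MPa → acceptable

(a) 20 coils; (b) YES, τ_max = 177 MPa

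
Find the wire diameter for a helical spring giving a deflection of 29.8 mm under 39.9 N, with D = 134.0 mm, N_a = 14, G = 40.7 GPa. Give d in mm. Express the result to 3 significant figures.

9.70 mm

Required rate k = F/δ = 39.9/29.8 = 1.3389 N/mm
d = (8D³N_a·k / G)^(1/4) = (8·134.0³·14·1.3389 / (40.7×10³))^0.25
  = (8865.3)^0.25 = 9.7034 mm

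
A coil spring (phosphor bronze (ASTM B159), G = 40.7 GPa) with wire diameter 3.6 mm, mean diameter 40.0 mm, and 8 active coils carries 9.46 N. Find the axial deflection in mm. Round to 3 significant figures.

k = Gd⁴/(8D³N_a) = (40.7×10³)(3.6⁴)/(8·40.0³·8) = 1.669 N/mm
δ = F/k = 9.46 / 1.669 = 5.6682 mm

5.67 mm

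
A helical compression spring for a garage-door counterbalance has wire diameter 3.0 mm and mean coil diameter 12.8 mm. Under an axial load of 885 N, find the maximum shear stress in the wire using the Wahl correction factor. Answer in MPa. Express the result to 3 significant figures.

Spring index C = D/d = 12.8/3.0 = 4.2667
K_W = (4C−1)/(4C−4) + 0.615/C = 16.067/13.067 + 0.1441 = 1.3737
τ₀ = 8FD/(πd³) = 8·885·12.8/(π·3.0³) = 90624/84.823 = 1068.4 MPa
τ_max = K·τ₀ = 1.3737 × 1068.4 = 1467.7 MPa

1470 MPa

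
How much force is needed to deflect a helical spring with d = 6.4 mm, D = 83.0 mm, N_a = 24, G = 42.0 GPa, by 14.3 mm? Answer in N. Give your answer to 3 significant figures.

9.18 N

k = Gd⁴/(8D³N_a) = (42.0×10³)(6.4⁴)/(8·83.0³·24) = 0.64185 N/mm
F = k·δ = 0.64185 × 14.3 = 9.1785 N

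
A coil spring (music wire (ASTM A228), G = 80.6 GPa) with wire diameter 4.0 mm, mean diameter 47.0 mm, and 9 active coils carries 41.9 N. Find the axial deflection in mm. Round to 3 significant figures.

15.2 mm

k = Gd⁴/(8D³N_a) = (80.6×10³)(4.0⁴)/(8·47.0³·9) = 2.7603 N/mm
δ = F/k = 41.9 / 2.7603 = 15.18 mm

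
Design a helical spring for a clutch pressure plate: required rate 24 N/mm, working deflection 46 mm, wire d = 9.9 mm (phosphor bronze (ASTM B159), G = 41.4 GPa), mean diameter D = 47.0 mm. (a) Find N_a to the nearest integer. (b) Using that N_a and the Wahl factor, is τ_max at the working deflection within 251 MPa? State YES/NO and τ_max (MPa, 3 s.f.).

N_a = Gd⁴/(8D³k) = (41.4×10³)(9.9⁴)/(8·47.0³·24) = 19.95 → N_a = 20
Actual rate k = Gd⁴/(8D³·20) = 23.94 N/mm
Working load F = kδ = 23.94·46 = 1101.2 N
C = 47.0/9.9 = 4.7475; K_W = (4C−1)/(4C−4)+0.615/C = 1.3297
τ_max = K_W·8FD/(πd³) = 1.3297·135.84 = 180.62 MPa
τ_max ≤ 251 MPa → acceptable

(a) 20 coils; (b) YES, τ_max = 181 MPa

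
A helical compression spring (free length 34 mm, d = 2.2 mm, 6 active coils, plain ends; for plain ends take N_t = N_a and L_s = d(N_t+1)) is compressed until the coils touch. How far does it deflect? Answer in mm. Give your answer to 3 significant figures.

N_t = 6; L_s = 2.2·7 = 15.4 mm
δ_solid = L₀ − L_s = 34 − 15.4 = 18.6 mm

18.6 mm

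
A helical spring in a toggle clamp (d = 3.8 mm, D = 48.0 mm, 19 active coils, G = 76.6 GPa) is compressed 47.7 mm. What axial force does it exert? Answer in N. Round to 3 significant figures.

45.3 N

k = Gd⁴/(8D³N_a) = (76.6×10³)(3.8⁴)/(8·48.0³·19) = 0.95016 N/mm
F = k·δ = 0.95016 × 47.7 = 45.323 N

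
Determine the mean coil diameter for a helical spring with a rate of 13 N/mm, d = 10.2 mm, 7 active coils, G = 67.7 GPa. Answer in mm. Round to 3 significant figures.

100 mm

D = (Gd⁴/(8N_a·k))^(1/3) = (67.7×10³·10.2⁴/(8·7·13))^(1/3)
  = (1.0066e+06)^(1/3) = 100.2196 mm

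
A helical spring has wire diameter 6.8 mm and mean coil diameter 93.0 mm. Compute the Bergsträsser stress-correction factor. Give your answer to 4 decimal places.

C = D/d = 93.0/6.8 = 13.6765
K_B = (4C+2)/(4C−3) = 56.706/51.706 = 1.0967

1.0967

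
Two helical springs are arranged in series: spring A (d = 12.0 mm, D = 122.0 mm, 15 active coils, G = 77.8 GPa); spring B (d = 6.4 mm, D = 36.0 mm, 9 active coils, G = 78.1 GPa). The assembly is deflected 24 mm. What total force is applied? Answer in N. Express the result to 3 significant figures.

149 N

k_A = Gd⁴/(8D³N_a) = (77.8×10³)(12.0⁴)/(8·122.0³·15) = 7.4036 N/mm
k_B = Gd⁴/(8D³N_a) = (78.1×10³)(6.4⁴)/(8·36.0³·9) = 39.006 N/mm
Series: 1/k_eq = 1/7.4036 + 1/39.006 = 0.16071; k_eq = 6.2225 N/mm
F = k_eq·δ = 6.2225·24 = 149.34 N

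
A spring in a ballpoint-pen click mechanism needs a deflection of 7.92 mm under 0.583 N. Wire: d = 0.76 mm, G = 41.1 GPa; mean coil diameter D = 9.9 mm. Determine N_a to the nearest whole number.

24

Required rate k = F/δ = 0.583/7.92 = 0.073611 N/mm
N_a = Gd⁴/(8D³k) = (41.1×10³ × 0.76⁴)/(8 × 9.9³ × 0.073611)
    = 13711.9 / 571.398 = 24 → 24 coils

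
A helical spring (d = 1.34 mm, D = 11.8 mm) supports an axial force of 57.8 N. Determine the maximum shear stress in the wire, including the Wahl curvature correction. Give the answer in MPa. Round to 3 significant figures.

842 MPa

Spring index C = D/d = 11.8/1.34 = 8.8060
K_W = (4C−1)/(4C−4) + 0.615/C = 34.224/31.224 + 0.0698 = 1.1659
τ₀ = 8FD/(πd³) = 8·57.8·11.8/(π·1.34³) = 5456.32/7.559 = 721.83 MPa
τ_max = K·τ₀ = 1.1659 × 721.83 = 841.6 MPa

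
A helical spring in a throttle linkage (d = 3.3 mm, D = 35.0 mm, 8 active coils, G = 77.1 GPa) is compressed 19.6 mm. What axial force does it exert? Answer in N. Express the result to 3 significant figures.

65.3 N

k = Gd⁴/(8D³N_a) = (77.1×10³)(3.3⁴)/(8·35.0³·8) = 3.3322 N/mm
F = k·δ = 3.3322 × 19.6 = 65.31 N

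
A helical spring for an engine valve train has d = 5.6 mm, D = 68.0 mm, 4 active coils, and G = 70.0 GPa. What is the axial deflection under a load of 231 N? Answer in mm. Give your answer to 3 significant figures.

33.8 mm

k = Gd⁴/(8D³N_a) = (70.0×10³)(5.6⁴)/(8·68.0³·4) = 6.8418 N/mm
δ = F/k = 231 / 6.8418 = 33.763 mm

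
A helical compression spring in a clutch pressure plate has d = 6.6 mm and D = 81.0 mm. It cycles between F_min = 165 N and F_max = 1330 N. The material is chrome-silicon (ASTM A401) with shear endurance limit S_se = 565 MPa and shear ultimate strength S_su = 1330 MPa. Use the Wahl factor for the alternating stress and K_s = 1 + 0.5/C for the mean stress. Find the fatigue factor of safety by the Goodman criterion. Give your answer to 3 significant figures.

0.803

C = D/d = 81.0/6.6 = 12.2727; K_W = (4C−1)/(4C−4)+0.615/C = 1.1166; K_s = 1+0.5/C = 1.0407
F_a = (F_max−F_min)/2 = 582.5 N; F_m = (F_max+F_min)/2 = 747.5 N
τ_a = K_W·8F_aD/(πd³) = 1.1166 × 417.92 = 466.66 MPa
τ_m = K_s·8F_mD/(πd³) = 1.0407 × 536.3 = 558.15 MPa
Goodman: 1/n_f = τ_a/S_se + τ_m/S_su = 466.66/565 + 558.15/1330 = 0.82595 + 0.41966 = 1.2456
n_f = 1/1.2456 = 0.8028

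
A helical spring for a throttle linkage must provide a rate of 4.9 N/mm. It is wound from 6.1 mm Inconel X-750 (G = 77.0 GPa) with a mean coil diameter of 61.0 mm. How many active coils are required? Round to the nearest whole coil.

12

N_a = Gd⁴/(8D³k) = (77.0×10³ × 6.1⁴)/(8 × 61.0³ × 4.9)
    = 1.06613e+08 / 8.89766e+06 = 11.98 → 12 coils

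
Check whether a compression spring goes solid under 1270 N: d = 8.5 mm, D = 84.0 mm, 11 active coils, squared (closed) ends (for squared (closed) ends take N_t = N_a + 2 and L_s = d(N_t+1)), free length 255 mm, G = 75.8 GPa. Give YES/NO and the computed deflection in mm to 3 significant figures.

k = Gd⁴/(8D³N_a) = (75.8×10³)(8.5⁴)/(8·84.0³·11) = 7.5862 N/mm
N_t = 13; L_s = 8.5·14 = 119 mm; δ_solid = L₀ − L_s = 255 − 119 = 136 mm
δ = F/k = 1270/7.5862 = 167.41 mm
δ ≥ δ_solid → spring goes solid

YES, δ = 167 mm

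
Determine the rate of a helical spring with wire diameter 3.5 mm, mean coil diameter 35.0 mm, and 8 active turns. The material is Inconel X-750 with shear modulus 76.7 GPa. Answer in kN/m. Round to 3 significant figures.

4.19 kN/m

k = Gd⁴/(8D³N_a) = (76.7×10³ × 3.5⁴) / (8 × 35.0³ × 8)
  = 1.15098e+07 / 2.744e+06 = 4.1945 N/mm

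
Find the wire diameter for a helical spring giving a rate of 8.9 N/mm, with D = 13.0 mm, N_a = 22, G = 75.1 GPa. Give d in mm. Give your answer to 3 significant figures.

2.60 mm

d = (8D³N_a·k / G)^(1/4) = (8·13.0³·22·8.9 / (75.1×10³))^0.25
  = (45.824)^0.25 = 2.6018 mm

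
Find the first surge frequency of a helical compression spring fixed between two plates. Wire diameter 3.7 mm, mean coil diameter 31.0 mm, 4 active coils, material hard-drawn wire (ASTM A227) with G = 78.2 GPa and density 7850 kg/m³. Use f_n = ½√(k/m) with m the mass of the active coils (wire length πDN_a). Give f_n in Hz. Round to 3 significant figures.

k = Gd⁴/(8D³N_a) = (78.2×10³)(3.7⁴)/(8·31.0³·4) = 15.374 N/mm = 15374 N/m
Wire length L = πDN_a = π·31.0·4 = 389.56 mm
m = ρ·(πd²/4)·L = 7850 × 10.752×10⁻⁶ m² × 0.38956 m = 0.03288 kg
f_n = ½√(k/m) = 0.5·√(15374/0.03288) = 0.5·√(4.6757e+05) = 341.89 Hz

342 Hz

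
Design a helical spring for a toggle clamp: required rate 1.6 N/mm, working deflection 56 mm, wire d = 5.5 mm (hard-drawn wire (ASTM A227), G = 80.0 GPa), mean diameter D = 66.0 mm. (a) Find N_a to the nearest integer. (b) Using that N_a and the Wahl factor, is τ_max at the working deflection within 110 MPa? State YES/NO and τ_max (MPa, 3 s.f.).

(a) 20 coils; (b) YES, τ_max = 101 MPa

N_a = Gd⁴/(8D³k) = (80.0×10³)(5.5⁴)/(8·66.0³·1.6) = 19.89 → N_a = 20
Actual rate k = Gd⁴/(8D³·20) = 1.5914 N/mm
Working load F = kδ = 1.5914·56 = 89.12 N
C = 66.0/5.5 = 12.0000; K_W = (4C−1)/(4C−4)+0.615/C = 1.1194
τ_max = K_W·8FD/(πd³) = 1.1194·90.027 = 100.78 MPa
τ_max ≤ 110 MPa → acceptable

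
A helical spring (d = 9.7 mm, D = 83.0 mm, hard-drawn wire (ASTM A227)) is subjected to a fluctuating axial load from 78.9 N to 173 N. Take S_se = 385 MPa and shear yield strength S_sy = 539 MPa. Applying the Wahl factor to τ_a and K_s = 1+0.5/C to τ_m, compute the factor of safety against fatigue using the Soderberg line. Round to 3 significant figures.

C = D/d = 83.0/9.7 = 8.5567; K_W = (4C−1)/(4C−4)+0.615/C = 1.1711; K_s = 1+0.5/C = 1.0584
F_a = (F_max−F_min)/2 = 47.05 N; F_m = (F_max+F_min)/2 = 125.95 N
τ_a = K_W·8F_aD/(πd³) = 1.1711 × 10.896 = 12.76 MPa
τ_m = K_s·8F_mD/(πd³) = 1.0584 × 29.168 = 30.872 MPa
Soderberg: 1/n_f = τ_a/S_se + τ_m/S_sy = 12.76/385 + 30.872/539 = 0.03314 + 0.05728 = 0.09042
n_f = 1/0.09042 = 11.06

11.1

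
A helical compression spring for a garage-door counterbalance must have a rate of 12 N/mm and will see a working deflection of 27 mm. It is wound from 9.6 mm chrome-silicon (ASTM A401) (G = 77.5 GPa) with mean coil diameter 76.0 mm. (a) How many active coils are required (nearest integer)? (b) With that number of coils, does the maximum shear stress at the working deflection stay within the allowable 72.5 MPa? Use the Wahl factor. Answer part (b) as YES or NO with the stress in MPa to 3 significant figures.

N_a = Gd⁴/(8D³k) = (77.5×10³)(9.6⁴)/(8·76.0³·12) = 15.62 → N_a = 16
Actual rate k = Gd⁴/(8D³·16) = 11.715 N/mm
Working load F = kδ = 11.715·27 = 316.3 N
C = 76.0/9.6 = 7.9167; K_W = (4C−1)/(4C−4)+0.615/C = 1.1861
τ_max = K_W·8FD/(πd³) = 1.1861·69.189 = 82.067 MPa
τ_max > 72.5 MPa → exceeds allowable

(a) 16 coils; (b) NO, τ_max = 82.1 MPa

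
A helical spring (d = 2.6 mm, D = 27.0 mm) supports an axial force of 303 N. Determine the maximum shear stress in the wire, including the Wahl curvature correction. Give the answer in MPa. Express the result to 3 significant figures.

1350 MPa

Spring index C = D/d = 27.0/2.6 = 10.3846
K_W = (4C−1)/(4C−4) + 0.615/C = 40.538/37.538 + 0.0592 = 1.1391
τ₀ = 8FD/(πd³) = 8·303·27.0/(π·2.6³) = 65448/55.217 = 1185.3 MPa
τ_max = K·τ₀ = 1.1391 × 1185.3 = 1350.2 MPa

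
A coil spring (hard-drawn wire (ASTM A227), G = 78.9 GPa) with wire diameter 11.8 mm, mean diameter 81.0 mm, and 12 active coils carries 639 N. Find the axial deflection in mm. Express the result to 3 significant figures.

21.3 mm

k = Gd⁴/(8D³N_a) = (78.9×10³)(11.8⁴)/(8·81.0³·12) = 29.983 N/mm
δ = F/k = 639 / 29.983 = 21.312 mm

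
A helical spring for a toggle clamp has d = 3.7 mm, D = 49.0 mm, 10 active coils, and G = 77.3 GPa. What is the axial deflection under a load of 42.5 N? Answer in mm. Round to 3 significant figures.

k = Gd⁴/(8D³N_a) = (77.3×10³)(3.7⁴)/(8·49.0³·10) = 1.5392 N/mm
δ = F/k = 42.5 / 1.5392 = 27.611 mm

27.6 mm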